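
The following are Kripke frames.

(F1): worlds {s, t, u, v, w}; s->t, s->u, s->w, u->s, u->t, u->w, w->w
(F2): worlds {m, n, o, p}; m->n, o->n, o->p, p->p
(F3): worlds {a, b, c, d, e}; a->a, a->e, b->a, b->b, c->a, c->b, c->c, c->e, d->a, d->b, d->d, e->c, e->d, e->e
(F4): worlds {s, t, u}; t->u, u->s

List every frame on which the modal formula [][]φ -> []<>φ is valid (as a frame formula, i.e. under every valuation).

(F3)

Frame correspondent (Sahlqvist): forall x forall z (xRz -> exists w (x R^2 w & zRw)) — i.e. a generalized confluence (Geach) condition.
(F1): fails — sRt but no w* with sR²w* and tRw*.
(F2): fails — mRn but no w with mR²w and nRw.
(F3): holds.
(F4): fails — uRs but no w with uR²w and sRw.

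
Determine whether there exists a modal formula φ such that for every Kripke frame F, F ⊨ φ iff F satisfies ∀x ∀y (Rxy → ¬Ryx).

Modal frame validity is preserved under surjective bounded morphisms.
The 5-cycle (worlds a,b,c,d,e with a→b→c→d→e→a) is asymmetric. Mapping every world to a single reflexive point • is a surjective bounded morphism, and the reflexive point is not asymmetric (R•• but asymmetry requires ¬R••).
So no modal formula (or set of formulas) defines exactly the asymmetric frames.

No — not modally definable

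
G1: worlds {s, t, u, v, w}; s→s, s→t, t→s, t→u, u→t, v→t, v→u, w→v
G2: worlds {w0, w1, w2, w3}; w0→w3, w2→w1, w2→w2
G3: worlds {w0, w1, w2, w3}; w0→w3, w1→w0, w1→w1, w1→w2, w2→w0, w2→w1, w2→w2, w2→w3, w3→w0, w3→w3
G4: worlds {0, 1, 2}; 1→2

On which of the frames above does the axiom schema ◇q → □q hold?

The schema corresponds to partial functionality: ∀x ∀y ∀z (Rxy ∧ Rxz → y = z).
G1: fails — s sees both s and t.
G2: fails — w2 sees both w1 and w2.
G3: fails — w1 sees both w0 and w1.
G4: ✓.
Valid on: G4.

G4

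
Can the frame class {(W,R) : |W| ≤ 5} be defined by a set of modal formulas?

If a class were modally definable it would be closed under disjoint unions (Goldblatt–Thomason).
Any modal formula valid on each of 6 disjoint one-world frames is valid on their disjoint union (validity is preserved under disjoint unions). Each one-world frame has |W|=1≤5, but the union has |W|=6.
So no modal formula (or set of formulas) defines exactly the |W|≤5 frames.

Not definable by any modal formula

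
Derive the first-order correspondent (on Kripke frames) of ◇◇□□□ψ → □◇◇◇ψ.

∀x ∀y ∀z ((xR²y ∧ xRz) → ∃w (yR³w ∧ zR³w))

This is a Sahlqvist (Geach-type) schema ◇^2□^3ψ → □^1◇^3ψ.
Minimal-valuation argument: fix x; take any y with xR^2y and any z with xR^1z. Set V(ψ) to the set of worlds R-reachable from y in exactly 3 steps. Then □^3ψ holds at y, so the antecedent holds at x; validity forces ◇^3ψ at z, giving a w with zR^3w and yR^3w.
First-order correspondent: ∀x ∀y ∀z ((xR²y ∧ xRz) → ∃w (yR³w ∧ zR³w)).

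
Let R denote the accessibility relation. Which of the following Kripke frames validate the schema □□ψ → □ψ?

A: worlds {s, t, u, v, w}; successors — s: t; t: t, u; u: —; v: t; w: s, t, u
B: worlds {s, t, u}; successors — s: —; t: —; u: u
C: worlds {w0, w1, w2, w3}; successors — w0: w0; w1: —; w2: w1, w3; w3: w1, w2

Frame correspondent (Sahlqvist): ∀x ∀y (Rxy → ∃z (Rxz ∧ Rzy)) — i.e. density.
A: fails — Rws but no z with Rwz and Rzs.
B: holds.
C: fails — Rw3w2 but no z with Rw3z and Rzw2.
Valid on: B.

B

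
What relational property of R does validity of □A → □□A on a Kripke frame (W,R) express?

transitivity: ∀x ∀y ∀z (Rxy ∧ Ryz → Rxz)

Suppose □A→□□A is valid. Take Rxy, Ryz and set V(A)={w : Rxw}. Then □A at x, so □□A at x, so □A at y, so A at z, i.e. Rxz.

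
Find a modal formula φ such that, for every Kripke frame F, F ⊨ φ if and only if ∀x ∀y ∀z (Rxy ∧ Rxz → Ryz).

◇q → □◇q

The condition is the Euclidean property. The 5 schema ◇q → □◇q defines it.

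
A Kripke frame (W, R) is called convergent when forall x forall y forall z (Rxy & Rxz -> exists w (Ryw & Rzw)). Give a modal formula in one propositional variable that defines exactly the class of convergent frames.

A defining formula is ◇□s → □◇s (the .2 axiom).
Suppose ◇□s→□◇s is valid. Take Rxy, Rxz and set V(s)={w : Ryw}. Then □s at y so ◇□s at x, so □◇s at x, so ◇s at z, giving w with Rzw and Ryw.

◇□s → □◇s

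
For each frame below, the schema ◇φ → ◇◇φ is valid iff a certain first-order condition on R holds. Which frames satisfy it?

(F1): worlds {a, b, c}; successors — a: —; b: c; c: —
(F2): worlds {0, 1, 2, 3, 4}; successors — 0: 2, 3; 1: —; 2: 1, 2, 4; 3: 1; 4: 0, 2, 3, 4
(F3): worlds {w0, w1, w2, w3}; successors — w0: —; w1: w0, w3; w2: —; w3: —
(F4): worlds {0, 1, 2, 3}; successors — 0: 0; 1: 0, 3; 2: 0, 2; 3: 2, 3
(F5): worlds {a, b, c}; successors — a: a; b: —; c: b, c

(F4), (F5)

Frame correspondent (Sahlqvist): ∀x ∀y (xRy → ∃w (y = w ∧ xR²w)) — i.e. a generalized confluence (Geach) condition.
(F1): fails — bRc but no w with c=w and bR²w.
(F2): fails — 0R3 but no w with 3=w and 0R²w.
(F3): fails — w1Rw0 but no w with w0=w and w1R²w.
(F4): holds.
(F5): holds.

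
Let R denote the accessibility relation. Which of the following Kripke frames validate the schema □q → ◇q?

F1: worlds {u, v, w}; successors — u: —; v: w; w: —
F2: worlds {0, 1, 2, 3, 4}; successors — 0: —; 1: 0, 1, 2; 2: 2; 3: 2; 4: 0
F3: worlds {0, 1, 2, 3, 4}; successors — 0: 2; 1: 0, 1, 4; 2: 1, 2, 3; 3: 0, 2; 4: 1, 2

F3

This is the axiom for seriality; its first-order frame correspondent is ∀x ∃y Rxy.
F1: fails — world u has no successor.
F2: fails — world 0 has no successor.
F3: ✓.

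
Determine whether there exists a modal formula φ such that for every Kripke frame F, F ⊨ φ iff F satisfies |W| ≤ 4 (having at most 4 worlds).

If a class were modally definable it would be closed under disjoint unions (Goldblatt–Thomason).
Any modal formula valid on each of 5 disjoint one-world frames is valid on their disjoint union (validity is preserved under disjoint unions). Each one-world frame has |W|=1≤4, but the union has |W|=5.
So no modal formula (or set of formulas) defines exactly the |W|≤4 frames.

No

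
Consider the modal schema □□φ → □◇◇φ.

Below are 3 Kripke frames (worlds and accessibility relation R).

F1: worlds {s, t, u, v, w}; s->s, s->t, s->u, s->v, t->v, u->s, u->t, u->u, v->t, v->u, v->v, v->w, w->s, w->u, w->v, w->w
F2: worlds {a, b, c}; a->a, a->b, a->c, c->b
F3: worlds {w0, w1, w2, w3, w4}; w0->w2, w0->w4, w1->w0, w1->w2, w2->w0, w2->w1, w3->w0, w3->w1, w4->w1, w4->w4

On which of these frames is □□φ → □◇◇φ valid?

The schema corresponds to a generalized confluence (Geach) condition: ∀x ∀z (xRz → ∃w (xR²w ∧ zR²w)).
F1: satisfies the condition.
F2: fails — aRb but no w with aR²w and bR²w.
F3: satisfies the condition.
Valid on: F1, F3.

F1, F3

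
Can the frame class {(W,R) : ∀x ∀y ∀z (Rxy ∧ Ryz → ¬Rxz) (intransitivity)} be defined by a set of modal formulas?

Not definable by any modal formula

If a class were modally definable it would be closed under surjective bounded morphisms (Goldblatt–Thomason).
The 3-cycle (worlds s,t,u with s→t→u→s) is intransitive. Mapping every world to a single reflexive point • is a surjective bounded morphism; the reflexive point is not intransitive (R••∧R•• but R••).
Hence intransitivity is not modally definable.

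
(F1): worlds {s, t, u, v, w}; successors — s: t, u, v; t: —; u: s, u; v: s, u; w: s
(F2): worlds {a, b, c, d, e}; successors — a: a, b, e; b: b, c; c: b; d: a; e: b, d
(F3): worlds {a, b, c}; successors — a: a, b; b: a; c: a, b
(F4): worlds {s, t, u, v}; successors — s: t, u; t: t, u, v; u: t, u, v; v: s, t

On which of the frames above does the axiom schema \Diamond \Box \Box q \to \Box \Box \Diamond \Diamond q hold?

The schema corresponds to a generalized confluence (Geach) condition: \forall x \forall y \forall z ((xRy \wedge x R^2 z) \to \exists w (y R^2 w \wedge z R^2 w)).
(F1): fails — sRt, sR²s but no w* with tR²w* and sR²w*.
(F2): ✓.
(F3): ✓.
(F4): ✓.
Valid on: (F2), (F3), (F4).

(F2), (F3), (F4)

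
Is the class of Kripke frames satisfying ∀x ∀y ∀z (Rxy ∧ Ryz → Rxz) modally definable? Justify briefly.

Yes — defined by □q → □□q

The condition is transitivity. A defining modal formula is □q → □□q.
Suppose □q→□□q is valid. Take Rxy, Ryz and set V(q)={w : Rxw}. Then □q at x, so □□q at x, so □q at y, so q at z, i.e. Rxz.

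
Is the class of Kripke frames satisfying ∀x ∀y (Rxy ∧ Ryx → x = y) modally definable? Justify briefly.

Any modally definable frame class is closed under surjective bounded morphisms.
The 8-cycle (worlds s,t,u,v,w,x,y,z with s→t→u→v→w→x→y→z→s) is antisymmetric. Sending even-indexed worlds to s and odd-indexed worlds to t is a surjective bounded morphism onto the two-world frame with s↔t, which is not antisymmetric.
So the class is not modally definable.

No — not modally definable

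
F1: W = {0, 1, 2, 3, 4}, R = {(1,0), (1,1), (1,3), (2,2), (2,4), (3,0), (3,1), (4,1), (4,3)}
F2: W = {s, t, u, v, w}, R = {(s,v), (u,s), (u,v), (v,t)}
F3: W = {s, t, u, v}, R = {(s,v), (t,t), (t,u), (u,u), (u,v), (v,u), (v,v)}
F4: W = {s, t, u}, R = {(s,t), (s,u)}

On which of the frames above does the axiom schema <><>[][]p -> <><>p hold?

F3, F4

This is the axiom for a generalized confluence (Geach) condition; its first-order frame correspondent is forall x forall y (x R^2 y -> exists w (y R^2 w & x R^2 w)).
F1: fails — 1R²0 but no w with 0R²w and 1R²w.
F2: fails — sR²t but no w* with tR²w* and sR²w*.
F3: satisfies the condition.
F4: satisfies the condition.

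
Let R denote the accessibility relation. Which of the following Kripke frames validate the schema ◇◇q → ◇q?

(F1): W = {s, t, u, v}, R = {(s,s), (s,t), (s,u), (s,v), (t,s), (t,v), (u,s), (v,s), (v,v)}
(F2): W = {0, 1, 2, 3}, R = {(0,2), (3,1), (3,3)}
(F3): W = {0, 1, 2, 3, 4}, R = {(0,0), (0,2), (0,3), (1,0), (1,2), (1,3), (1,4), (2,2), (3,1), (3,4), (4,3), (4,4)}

(F2)

The schema corresponds to transitivity: ∀x ∀y ∀z (Rxy ∧ Ryz → Rxz).
(F1): fails — Rus and Rsv but not Ruv.
(F2): condition met.
(F3): fails — R34 and R43 but not R33.
Valid on: (F2).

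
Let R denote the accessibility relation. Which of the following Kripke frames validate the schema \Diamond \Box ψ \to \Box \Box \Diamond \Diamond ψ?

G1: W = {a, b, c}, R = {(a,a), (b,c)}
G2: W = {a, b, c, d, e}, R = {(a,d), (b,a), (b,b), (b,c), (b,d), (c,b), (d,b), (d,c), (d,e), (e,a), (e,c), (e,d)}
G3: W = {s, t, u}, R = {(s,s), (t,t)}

G1, G3

Frame correspondent (Sahlqvist): \forall x \forall y \forall z ((xRy \wedge x R^2 z) \to \exists w (yRw \wedge z R^2 w)) — i.e. a generalized confluence (Geach) condition.
G1: ✓.
G2: fails — bRa, bR²a but no w with aRw and aR²w.
G3: ✓.
Valid on: G1, G3.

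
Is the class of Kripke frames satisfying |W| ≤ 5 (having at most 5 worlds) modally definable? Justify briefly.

No

Modal frame validity is preserved under disjoint unions.
Any modal formula valid on each of 6 disjoint one-world frames is valid on their disjoint union (validity is preserved under disjoint unions). Each one-world frame has |W|=1≤5, but the union has |W|=6.
So the class is not modally definable.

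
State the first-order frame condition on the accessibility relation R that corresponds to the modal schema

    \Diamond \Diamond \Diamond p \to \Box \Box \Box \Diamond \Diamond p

\forall x \forall y \forall z ((x R^3 y \wedge x R^3 z) \to \exists w (y = w \wedge z R^2 w))

This is a Sahlqvist (Geach-type) schema ◇^3□^0p → □^3◇^2p.
Minimal-valuation argument: fix x; take any y with xR^3y and any z with xR^3z. Set V(p) to the set of worlds R-reachable from y in exactly 0 steps. Then □^0p holds at y, so the antecedent holds at x; validity forces ◇^2p at z, giving a w with zR^2w and yR^0w.
First-order correspondent: \forall x \forall y \forall z ((x R^3 y \wedge x R^3 z) \to \exists w (y = w \wedge z R^2 w)).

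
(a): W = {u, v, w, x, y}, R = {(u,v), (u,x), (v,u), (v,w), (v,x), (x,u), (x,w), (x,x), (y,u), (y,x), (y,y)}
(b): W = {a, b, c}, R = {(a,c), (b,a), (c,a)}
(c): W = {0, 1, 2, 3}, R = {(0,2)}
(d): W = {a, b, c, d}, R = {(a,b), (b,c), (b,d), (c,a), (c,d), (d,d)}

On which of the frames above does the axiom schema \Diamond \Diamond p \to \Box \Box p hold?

Frame correspondent (Sahlqvist): \forall x \forall y \forall z ((x R^2 y \wedge x R^2 z) \to \exists w (y = w \wedge z = w)) — i.e. a generalized confluence (Geach) condition.
(a): fails — uR²u, uR²w but u ≠ w.
(b): condition met.
(c): condition met.
(d): fails — aR²c, aR²d but c ≠ d.

(b), (c)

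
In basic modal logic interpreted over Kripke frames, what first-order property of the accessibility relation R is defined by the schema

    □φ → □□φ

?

This schema is the 4 axiom.
Its frame correspondent is transitivity — ∀x ∀y ∀z (Rxy ∧ Ryz → Rxz).

transitivity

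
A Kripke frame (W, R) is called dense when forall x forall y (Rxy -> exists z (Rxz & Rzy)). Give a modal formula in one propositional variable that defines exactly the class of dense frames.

This is density; the standard corresponding axiom is C4: □□q → □q.

□□q → □q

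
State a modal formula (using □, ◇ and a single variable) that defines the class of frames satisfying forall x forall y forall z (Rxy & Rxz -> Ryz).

◇q → □◇q

A defining formula is ◇q → □◇q (the 5 axiom).
Suppose ◇q→□◇q is valid. Take Rxy, Rxz and set V(q)={y}. Then ◇q at x, so □◇q at x, so ◇q at z, so some w with Rzw has q; w=y, i.e. Rzy. By symmetry of the argument, Ryz.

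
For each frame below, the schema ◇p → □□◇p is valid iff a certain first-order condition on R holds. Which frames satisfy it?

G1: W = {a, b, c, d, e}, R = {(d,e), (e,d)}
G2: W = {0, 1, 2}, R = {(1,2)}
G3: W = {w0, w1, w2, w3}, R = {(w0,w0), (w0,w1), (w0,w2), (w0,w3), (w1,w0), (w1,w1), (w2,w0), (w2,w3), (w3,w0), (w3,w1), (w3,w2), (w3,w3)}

This is the axiom for a generalized confluence (Geach) condition; its first-order frame correspondent is ∀x ∀y ∀z ((xRy ∧ xR²z) → ∃w (y = w ∧ zRw)).
G1: holds.
G2: holds.
G3: fails — w0Rw1, w0R²w2 but no w with w1=w and w2Rw.
Valid on: G1, G2.

G1, G2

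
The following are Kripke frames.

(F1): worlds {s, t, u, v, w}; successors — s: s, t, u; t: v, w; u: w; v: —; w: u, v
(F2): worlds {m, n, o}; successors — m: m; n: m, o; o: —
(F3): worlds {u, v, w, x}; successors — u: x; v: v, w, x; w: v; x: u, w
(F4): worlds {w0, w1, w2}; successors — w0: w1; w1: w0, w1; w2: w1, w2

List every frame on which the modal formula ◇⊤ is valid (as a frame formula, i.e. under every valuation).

Frame correspondent (Sahlqvist): ∀x ∃y Rxy — i.e. seriality.
(F1): fails — world v has no successor.
(F2): fails — world o has no successor.
(F3): satisfies the condition.
(F4): satisfies the condition.
Valid on: (F3), (F4).

(F3), (F4)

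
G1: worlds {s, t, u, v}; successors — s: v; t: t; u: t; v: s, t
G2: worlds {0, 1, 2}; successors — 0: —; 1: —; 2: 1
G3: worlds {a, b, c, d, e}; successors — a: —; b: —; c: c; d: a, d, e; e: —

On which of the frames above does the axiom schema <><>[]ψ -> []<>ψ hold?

Frame correspondent (Sahlqvist): forall x forall y forall z ((x R^2 y & xRz) -> exists w (yRw & zRw)) — i.e. a generalized confluence (Geach) condition.
G1: fails — sR²s, sRv but no w with sRw and vRw.
G2: condition met.
G3: fails — dR²a, dRa but no w with aRw and aRw.
Valid on: G2.

G2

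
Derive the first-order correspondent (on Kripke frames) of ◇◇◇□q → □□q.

This is a Sahlqvist (Geach-type) schema ◇^3□^1q → □^2◇^0q.
First-order correspondent: ∀x ∀y ∀z ((xR³y ∧ xR²z) → ∃w (yRw ∧ z = w)).

∀x ∀y ∀z ((xR³y ∧ xR²z) → ∃w (yRw ∧ z = w))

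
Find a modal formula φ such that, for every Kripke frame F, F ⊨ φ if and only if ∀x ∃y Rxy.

This is seriality; the standard corresponding axiom is D: □q → ◇q.
Suppose □q→◇q is valid. At any x set V(q)=W. Then □q at x, so ◇q at x, so x has a successor.

□q → ◇q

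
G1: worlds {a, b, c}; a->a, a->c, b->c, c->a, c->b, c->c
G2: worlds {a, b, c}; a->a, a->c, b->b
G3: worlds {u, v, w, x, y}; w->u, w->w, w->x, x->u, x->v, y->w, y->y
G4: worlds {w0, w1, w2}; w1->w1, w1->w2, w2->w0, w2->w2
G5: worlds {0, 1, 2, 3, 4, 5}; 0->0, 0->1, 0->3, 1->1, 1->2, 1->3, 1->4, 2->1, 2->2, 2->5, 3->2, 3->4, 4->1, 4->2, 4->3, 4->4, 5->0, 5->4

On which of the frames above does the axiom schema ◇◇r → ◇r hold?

This is the axiom for transitivity; its first-order frame correspondent is ∀x ∀y ∀z (Rxy ∧ Ryz → Rxz).
G1: fails — Rbc and Rcb but not Rbb.
G2: ✓.
G3: fails — Rwx and Rxv but not Rwv.
G4: fails — Rw1w2 and Rw2w0 but not Rw1w0.
G5: fails — R34 and R43 but not R33.

G2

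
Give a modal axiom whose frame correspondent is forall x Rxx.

□q → q

A defining formula is □q → q (the T axiom).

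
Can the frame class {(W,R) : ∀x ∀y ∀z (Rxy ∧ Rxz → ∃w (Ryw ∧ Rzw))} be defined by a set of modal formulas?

This is a Sahlqvist condition; the .2 axiom ◇□p → □◇p defines it.
Suppose ◇□p→□◇p is valid. Take Rxy, Rxz and set V(p)={w : Ryw}. Then □p at y so ◇□p at x, so □◇p at x, so ◇p at z, giving w with Rzw and Ryw.

Yes — defined by ◇□p → □◇p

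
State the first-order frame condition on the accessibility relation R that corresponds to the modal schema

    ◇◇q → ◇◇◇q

This is a Sahlqvist (Geach-type) schema ◇^2□^0q → □^0◇^3q.
First-order correspondent: ∀x ∀y (xR²y → ∃w (y = w ∧ xR³w)).

∀x ∀y (xR²y → ∃w (y = w ∧ xR³w))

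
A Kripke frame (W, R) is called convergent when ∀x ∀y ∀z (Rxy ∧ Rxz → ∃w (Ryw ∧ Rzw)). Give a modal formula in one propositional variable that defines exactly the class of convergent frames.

The condition is convergence. The .2 schema ◇□r → □◇r defines it.
Suppose ◇□r→□◇r is valid. Take Rxy, Rxz and set V(r)={w : Ryw}. Then □r at y so ◇□r at x, so □◇r at x, so ◇r at z, giving w with Rzw and Ryw.

◇□r → □◇r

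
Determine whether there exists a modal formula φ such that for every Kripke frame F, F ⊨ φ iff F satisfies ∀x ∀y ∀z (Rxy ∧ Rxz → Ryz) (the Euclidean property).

Yes, by ◇p → □◇p

The condition is the Euclidean property. A defining modal formula is ◇p → □◇p.
Suppose ◇p→□◇p is valid. Take Rxy, Rxz and set V(p)={y}. Then ◇p at x, so □◇p at x, so ◇p at z, so some w with Rzw has p; w=y, i.e. Rzy. By symmetry of the argument, Ryz.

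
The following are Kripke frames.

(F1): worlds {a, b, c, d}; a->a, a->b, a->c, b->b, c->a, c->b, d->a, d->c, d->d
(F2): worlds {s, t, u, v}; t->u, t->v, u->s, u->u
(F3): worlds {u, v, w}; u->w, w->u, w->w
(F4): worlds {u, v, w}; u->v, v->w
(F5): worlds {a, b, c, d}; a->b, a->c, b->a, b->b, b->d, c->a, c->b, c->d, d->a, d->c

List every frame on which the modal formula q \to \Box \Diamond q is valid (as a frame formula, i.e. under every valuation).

This is the axiom for symmetry; its first-order frame correspondent is \forall x \forall y (Rxy \to Ryx).
(F1): fails — Rdc but not Rcd.
(F2): fails — Rus but not Rsu.
(F3): holds.
(F4): fails — Ruv but not Rvu.
(F5): fails — Rcb but not Rbc.

(F3)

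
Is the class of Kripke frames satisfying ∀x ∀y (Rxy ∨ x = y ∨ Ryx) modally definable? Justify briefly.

Not modally definable

Any modally definable frame class is closed under disjoint unions.
Take 4 disjoint single-world reflexive frames: each is trivially connected, but their disjoint union has 4 worlds with no edge between distinct components, so it is not connected.
Hence connectedness of R is not modally definable.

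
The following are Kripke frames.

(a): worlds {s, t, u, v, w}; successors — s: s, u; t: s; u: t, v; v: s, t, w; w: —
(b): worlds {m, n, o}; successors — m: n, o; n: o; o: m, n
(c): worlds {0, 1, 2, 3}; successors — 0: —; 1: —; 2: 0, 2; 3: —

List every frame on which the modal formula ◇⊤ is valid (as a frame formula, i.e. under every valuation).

This is the axiom for seriality; its first-order frame correspondent is ∀x ∃y Rxy.
(a): fails — world w has no successor.
(b): ✓.
(c): fails — world 0 has no successor.
Valid on: (b).

(b)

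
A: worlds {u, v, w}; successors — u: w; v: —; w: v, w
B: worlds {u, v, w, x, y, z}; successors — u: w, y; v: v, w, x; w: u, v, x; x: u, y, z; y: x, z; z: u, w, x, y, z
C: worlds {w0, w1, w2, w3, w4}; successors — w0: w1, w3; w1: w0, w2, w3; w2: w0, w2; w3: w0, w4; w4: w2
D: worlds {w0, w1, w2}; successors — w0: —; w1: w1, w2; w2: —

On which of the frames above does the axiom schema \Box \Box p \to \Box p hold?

A, D

The schema corresponds to density: \forall x \forall y (Rxy \to \exists z (Rxz \wedge Rzy)).
A: condition met.
B: fails — Ruw but no t with Rut and Rtw.
C: fails — Rw3w0 but no z with Rw3z and Rzw0.
D: condition met.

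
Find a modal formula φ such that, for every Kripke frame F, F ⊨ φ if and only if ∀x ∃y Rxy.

A defining formula is □p → ◇p (the D axiom).
Suppose □p→◇p is valid. At any x set V(p)=W. Then □p at x, so ◇p at x, so x has a successor.

□p → ◇p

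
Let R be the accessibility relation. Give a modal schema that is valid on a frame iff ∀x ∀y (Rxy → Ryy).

□(□r → r)

A defining formula is □(□r → r) (the T□ axiom).
Suppose □(□r→r) is valid. Take Rxy and set V(r)={w : Ryw}. Then at y, □r holds; since □(□r→r) at x, □r→r at y, so r at y, i.e. Ryy.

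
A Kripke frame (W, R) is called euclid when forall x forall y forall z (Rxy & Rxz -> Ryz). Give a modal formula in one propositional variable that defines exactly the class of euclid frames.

This is the Euclidean property; the standard corresponding axiom is 5: ◇q → □◇q.
Suppose ◇q→□◇q is valid. Take Rxy, Rxz and set V(q)={y}. Then ◇q at x, so □◇q at x, so ◇q at z, so some w with Rzw has q; w=y, i.e. Rzy. By symmetry of the argument, Ryz.

◇q → □◇q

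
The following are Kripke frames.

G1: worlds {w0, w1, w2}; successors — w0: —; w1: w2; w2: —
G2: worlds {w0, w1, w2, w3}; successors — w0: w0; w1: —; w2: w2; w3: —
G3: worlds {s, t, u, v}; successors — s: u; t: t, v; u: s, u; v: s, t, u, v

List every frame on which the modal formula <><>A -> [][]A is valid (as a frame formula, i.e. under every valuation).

Frame correspondent (Sahlqvist): forall x forall y forall z ((x R^2 y & x R^2 z) -> exists w (y = w & z = w)) — i.e. a generalized confluence (Geach) condition.
G1: satisfies the condition.
G2: satisfies the condition.
G3: fails — sR²s, sR²u but s ≠ u.
Valid on: G1, G2.

G1, G2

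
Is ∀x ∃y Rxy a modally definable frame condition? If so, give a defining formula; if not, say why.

This is a Sahlqvist condition; the D axiom □p → ◇p defines it.
Suppose □p→◇p is valid. At any x set V(p)=W. Then □p at x, so ◇p at x, so x has a successor.

Definable; □p → ◇p defines it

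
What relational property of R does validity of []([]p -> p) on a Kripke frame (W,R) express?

Suppose □(□p→p) is valid. Take Rxy and set V(p)={w : Ryw}. Then at y, □p holds; since □(□p→p) at x, □p→p at y, so p at y, i.e. Ryy.

Shift-reflexivity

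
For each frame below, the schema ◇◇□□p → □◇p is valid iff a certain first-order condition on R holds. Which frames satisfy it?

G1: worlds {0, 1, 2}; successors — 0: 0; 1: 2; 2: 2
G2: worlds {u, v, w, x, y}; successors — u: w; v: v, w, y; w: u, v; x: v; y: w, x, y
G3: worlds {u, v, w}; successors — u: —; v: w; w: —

G1, G3

The schema corresponds to a generalized confluence (Geach) condition: ∀x ∀y ∀z ((xR²y ∧ xRz) → ∃w (yR²w ∧ zRw)).
G1: ✓.
G2: fails — vR²u, vRy but no t with uR²t and yRt.
G3: ✓.
Valid on: G1, G3.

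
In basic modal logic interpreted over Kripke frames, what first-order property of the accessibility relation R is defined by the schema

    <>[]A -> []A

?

Replacing A by ¬A and contraposing gives the equivalent schema ◇A → □◇A.
Suppose ◇A→□◇A is valid. Take Rxy, Rxz and set V(A)={y}. Then ◇A at x, so □◇A at x, so ◇A at z, so some w with Rzw has A; w=y, i.e. Rzy. By symmetry of the argument, Ryz.
The converse is a direct semantic check.
Frame condition: forall x forall y forall z (Rxy & Rxz -> Ryz).

the Euclidean property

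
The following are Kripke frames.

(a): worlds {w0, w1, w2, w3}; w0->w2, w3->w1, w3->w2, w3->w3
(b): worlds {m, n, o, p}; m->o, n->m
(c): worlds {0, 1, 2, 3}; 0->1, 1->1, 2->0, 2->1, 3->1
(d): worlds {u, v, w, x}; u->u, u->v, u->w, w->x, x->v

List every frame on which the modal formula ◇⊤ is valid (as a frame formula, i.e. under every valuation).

The schema corresponds to seriality: ∀x ∃y Rxy.
(a): fails — world w1 has no successor.
(b): fails — world o has no successor.
(c): ✓.
(d): fails — world v has no successor.
Valid on: (c).

(c)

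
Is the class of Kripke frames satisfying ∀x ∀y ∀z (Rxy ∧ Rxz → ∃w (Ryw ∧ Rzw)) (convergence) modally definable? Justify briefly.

The condition is convergence. A defining modal formula is ◇□q → □◇q.
Suppose ◇□q→□◇q is valid. Take Rxy, Rxz and set V(q)={w : Ryw}. Then □q at y so ◇□q at x, so □◇q at x, so ◇q at z, giving w with Rzw and Ryw.

Definable; ◇□q → □◇q defines it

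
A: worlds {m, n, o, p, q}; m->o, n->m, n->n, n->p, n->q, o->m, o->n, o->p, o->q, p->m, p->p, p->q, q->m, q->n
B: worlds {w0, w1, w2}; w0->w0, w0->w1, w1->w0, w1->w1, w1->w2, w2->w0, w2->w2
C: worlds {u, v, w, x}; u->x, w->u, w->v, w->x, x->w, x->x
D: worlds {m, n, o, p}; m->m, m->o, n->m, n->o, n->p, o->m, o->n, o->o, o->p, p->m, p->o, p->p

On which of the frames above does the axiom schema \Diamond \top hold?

This is the axiom for seriality; its first-order frame correspondent is \forall x \exists y Rxy.
A: condition met.
B: condition met.
C: fails — world v has no successor.
D: condition met.
Valid on: A, B, D.

A, B, D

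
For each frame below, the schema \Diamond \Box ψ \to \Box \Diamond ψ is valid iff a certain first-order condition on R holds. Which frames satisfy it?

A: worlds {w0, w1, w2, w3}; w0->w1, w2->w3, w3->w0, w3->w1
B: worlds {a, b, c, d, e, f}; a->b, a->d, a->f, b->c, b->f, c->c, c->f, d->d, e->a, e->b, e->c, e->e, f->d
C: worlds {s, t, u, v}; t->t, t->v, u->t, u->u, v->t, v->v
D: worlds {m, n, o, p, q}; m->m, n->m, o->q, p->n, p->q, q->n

C

This is the axiom for convergence; its first-order frame correspondent is \forall x \forall y \forall z (Rxy \wedge Rxz \to \exists w (Ryw \wedge Rzw)).
A: fails — Rw0w1 and Rw0w1 but w1 and w1 have no common successor.
B: fails — Rab and Rad but b and d have no common successor.
C: satisfies the condition.
D: fails — Rpn and Rpq but n and q have no common successor.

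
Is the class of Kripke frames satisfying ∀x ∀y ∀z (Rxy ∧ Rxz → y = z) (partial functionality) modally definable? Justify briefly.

Yes, by ◇r → □r

This is a Sahlqvist condition; the CD axiom ◇r → □r defines it.
Suppose ◇r→□r is valid. Take Rxy, Rxz and set V(r)={y}. Then ◇r at x, so □r at x, so r at z, i.e. z=y.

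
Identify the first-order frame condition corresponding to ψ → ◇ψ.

reflexivity: ∀x Rxx

This schema is equivalent to the T axiom □ψ → ψ.
Its frame correspondent is reflexivity — ∀x Rxx.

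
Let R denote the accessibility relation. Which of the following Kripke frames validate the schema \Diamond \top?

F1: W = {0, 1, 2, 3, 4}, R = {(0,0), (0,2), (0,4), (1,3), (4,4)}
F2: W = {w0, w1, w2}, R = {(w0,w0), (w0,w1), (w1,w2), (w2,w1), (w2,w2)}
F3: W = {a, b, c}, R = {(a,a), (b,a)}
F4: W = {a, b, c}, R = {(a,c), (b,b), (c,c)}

F2, F4

The schema corresponds to seriality: \forall x \exists y Rxy.
F1: fails — world 2 has no successor.
F2: ✓.
F3: fails — world c has no successor.
F4: ✓.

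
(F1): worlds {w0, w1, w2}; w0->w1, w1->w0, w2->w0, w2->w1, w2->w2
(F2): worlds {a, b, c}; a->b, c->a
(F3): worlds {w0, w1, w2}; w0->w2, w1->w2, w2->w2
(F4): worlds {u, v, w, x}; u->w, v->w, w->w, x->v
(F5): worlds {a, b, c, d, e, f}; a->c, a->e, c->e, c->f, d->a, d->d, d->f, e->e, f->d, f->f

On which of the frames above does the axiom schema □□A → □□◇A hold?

(F3), (F4)

This is the axiom for a generalized confluence (Geach) condition; its first-order frame correspondent is ∀x ∀z (xR²z → ∃w (xR²w ∧ zRw)).
(F1): fails — w0R²w0 but no w with w0R²w and w0Rw.
(F2): fails — cR²b but no w with cR²w and bRw.
(F3): holds.
(F4): holds.
(F5): fails — fR²a but no w with fR²w and aRw.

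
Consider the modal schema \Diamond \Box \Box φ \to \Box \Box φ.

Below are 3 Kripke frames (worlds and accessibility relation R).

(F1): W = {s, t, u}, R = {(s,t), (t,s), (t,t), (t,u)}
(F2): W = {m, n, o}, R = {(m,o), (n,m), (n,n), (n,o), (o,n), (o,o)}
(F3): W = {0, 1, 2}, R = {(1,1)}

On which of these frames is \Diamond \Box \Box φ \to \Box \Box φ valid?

This is the axiom for a generalized confluence (Geach) condition; its first-order frame correspondent is \forall x \forall y \forall z ((xRy \wedge x R^2 z) \to \exists w (y R^2 w \wedge z = w)).
(F1): fails — tRu, tR²s but no w with uR²w and s=w.
(F2): fails — nRm, nR²m but no w with mR²w and m=w.
(F3): ✓.
Valid on: (F3).

(F3)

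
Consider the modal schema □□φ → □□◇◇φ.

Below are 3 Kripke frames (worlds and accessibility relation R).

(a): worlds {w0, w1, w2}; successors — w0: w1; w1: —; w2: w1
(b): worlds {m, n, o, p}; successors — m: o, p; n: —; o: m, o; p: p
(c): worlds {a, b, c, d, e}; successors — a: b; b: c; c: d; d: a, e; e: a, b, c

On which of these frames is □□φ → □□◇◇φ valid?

Frame correspondent (Sahlqvist): ∀x ∀z (xR²z → ∃w (xR²w ∧ zR²w)) — i.e. a generalized confluence (Geach) condition.
(a): satisfies the condition.
(b): satisfies the condition.
(c): fails — aR²c but no w with aR²w and cR²w.

(a), (b)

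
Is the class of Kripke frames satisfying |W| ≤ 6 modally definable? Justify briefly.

Not modally definable

Any modally definable frame class is closed under disjoint unions.
Any modal formula valid on each of 7 disjoint one-world frames is valid on their disjoint union (validity is preserved under disjoint unions). Each one-world frame has |W|=1≤6, but the union has |W|=7.
Hence having at most 6 worlds is not modally definable.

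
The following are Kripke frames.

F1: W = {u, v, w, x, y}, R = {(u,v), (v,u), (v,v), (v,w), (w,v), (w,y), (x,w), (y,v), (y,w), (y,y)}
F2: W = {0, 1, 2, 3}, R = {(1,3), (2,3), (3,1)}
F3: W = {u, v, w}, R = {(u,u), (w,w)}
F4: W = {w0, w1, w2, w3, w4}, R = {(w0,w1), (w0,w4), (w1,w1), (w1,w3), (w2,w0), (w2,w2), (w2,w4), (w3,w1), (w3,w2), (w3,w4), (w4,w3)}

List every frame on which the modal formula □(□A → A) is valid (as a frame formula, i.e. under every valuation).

F3

The schema corresponds to shift-reflexivity: ∀x ∀y (Rxy → Ryy).
F1: fails — Rxw but not Rww.
F2: fails — R23 but not R33.
F3: holds.
F4: fails — Rw0w4 but not Rw4w4.
Valid on: F3.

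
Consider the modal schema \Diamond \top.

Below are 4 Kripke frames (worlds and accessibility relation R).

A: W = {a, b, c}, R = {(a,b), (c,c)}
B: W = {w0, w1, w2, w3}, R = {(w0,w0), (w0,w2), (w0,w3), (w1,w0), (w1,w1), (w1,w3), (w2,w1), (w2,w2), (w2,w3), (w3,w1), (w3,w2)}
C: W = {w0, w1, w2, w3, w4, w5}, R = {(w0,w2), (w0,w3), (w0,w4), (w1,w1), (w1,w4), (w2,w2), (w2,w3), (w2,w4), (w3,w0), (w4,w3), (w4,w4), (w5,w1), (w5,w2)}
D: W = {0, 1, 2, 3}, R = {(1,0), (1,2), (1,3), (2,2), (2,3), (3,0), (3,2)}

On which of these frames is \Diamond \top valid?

The schema corresponds to seriality: \forall x \exists y Rxy.
A: fails — world b has no successor.
B: ✓.
C: ✓.
D: fails — world 0 has no successor.
Valid on: B, C.

B, C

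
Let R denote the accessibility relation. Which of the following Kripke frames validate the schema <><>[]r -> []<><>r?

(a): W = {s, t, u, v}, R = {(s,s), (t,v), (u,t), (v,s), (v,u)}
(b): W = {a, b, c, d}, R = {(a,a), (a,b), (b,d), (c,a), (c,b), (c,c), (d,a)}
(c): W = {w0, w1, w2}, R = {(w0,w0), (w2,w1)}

(c)

Frame correspondent (Sahlqvist): forall x forall y forall z ((x R^2 y & xRz) -> exists w (yRw & z R^2 w)) — i.e. a generalized confluence (Geach) condition.
(a): fails — vR²s, vRu but no w with sRw and uR²w.
(b): fails — aR²b, aRb but no w with bRw and bR²w.
(c): holds.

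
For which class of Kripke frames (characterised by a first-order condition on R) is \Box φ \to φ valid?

Reflexivity

Suppose □φ→φ is valid. At any x set V(φ)={w : Rxw}. Then □φ holds at x, so φ holds at x, i.e. Rxx.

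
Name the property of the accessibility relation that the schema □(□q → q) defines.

This is the T□ axiom.
It corresponds to shift-reflexivity: ∀x ∀y (Rxy → Ryy).

shift-reflexivity: ∀x ∀y (Rxy → Ryy)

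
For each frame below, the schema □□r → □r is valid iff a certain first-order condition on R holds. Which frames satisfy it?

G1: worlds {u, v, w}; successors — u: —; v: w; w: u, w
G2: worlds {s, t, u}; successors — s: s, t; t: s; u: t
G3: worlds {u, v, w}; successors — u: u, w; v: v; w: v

G1, G3

Frame correspondent (Sahlqvist): ∀x ∀y (Rxy → ∃z (Rxz ∧ Rzy)) — i.e. density.
G1: ✓.
G2: fails — Rut but no z with Ruz and Rzt.
G3: ✓.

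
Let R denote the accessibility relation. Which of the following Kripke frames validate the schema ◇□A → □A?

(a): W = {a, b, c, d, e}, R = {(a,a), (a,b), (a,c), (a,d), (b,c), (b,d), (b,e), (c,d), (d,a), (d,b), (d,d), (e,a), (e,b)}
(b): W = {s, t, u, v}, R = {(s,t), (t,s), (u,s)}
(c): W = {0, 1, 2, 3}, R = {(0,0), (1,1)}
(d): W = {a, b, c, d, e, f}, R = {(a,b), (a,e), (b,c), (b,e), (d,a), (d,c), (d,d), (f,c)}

This is the axiom for the Euclidean property; its first-order frame correspondent is ∀x ∀y ∀z (Rxy ∧ Rxz → Ryz).
(a): fails — Rab and Rab but not Rbb.
(b): fails — Rst and Rst but not Rtt.
(c): holds.
(d): fails — Rab and Rab but not Rbb.

(c)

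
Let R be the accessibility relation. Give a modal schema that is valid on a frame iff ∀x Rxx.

□r → r

This is reflexivity; the standard corresponding axiom is T: □r → r.
Suppose □r→r is valid. At any x set V(r)={w : Rxw}. Then □r holds at x, so r holds at x, i.e. Rxx.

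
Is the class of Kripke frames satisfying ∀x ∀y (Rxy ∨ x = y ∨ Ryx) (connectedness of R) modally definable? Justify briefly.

Not modally definable

If a class were modally definable it would be closed under disjoint unions (Goldblatt–Thomason).
Take 2 disjoint single-world reflexive frames: each is trivially connected, but their disjoint union has 2 worlds with no edge between distinct components, so it is not connected.
So the class is not modally definable.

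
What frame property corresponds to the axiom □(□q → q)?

Shift-reflexivity

This is the T□ axiom.
Its frame correspondent is shift-reflexivity — ∀x ∀y (Rxy → Ryy).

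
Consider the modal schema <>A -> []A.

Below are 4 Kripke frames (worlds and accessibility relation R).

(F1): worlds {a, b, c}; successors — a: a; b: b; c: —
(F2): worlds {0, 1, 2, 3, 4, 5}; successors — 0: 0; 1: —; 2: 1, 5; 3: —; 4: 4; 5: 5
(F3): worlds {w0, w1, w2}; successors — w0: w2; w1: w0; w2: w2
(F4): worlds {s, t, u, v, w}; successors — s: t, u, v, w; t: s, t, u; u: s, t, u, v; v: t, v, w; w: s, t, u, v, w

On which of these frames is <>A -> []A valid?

The schema corresponds to partial functionality: forall x forall y forall z (Rxy & Rxz -> y = z).
(F1): ✓.
(F2): fails — 2 sees both 1 and 5.
(F3): ✓.
(F4): fails — s sees both t and u.

(F1), (F3)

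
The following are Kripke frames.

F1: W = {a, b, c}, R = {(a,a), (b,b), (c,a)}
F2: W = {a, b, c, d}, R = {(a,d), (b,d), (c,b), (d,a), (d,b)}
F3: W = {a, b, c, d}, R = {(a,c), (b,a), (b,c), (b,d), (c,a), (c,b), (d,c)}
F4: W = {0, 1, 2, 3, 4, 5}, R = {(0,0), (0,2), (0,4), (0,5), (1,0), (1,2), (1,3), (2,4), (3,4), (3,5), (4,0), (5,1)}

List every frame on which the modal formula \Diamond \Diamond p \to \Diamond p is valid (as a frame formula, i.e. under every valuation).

F1

Frame correspondent (Sahlqvist): \forall x \forall y \forall z (Rxy \wedge Ryz \to Rxz) — i.e. transitivity.
F1: holds.
F2: fails — Rcb and Rbd but not Rcd.
F3: fails — Rbc and Rcb but not Rbb.
F4: fails — R10 and R04 but not R14.
Valid on: F1.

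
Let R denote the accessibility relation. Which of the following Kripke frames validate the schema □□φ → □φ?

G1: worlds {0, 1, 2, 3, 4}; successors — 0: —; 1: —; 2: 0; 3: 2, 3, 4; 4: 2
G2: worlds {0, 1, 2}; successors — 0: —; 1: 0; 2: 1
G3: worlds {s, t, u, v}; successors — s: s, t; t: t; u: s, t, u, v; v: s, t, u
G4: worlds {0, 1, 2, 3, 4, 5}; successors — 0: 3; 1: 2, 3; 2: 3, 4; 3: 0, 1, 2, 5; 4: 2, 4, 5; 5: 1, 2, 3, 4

G3

Frame correspondent (Sahlqvist): ∀x ∀y (Rxy → ∃z (Rxz ∧ Rzy)) — i.e. density.
G1: fails — R20 but no z with R2z and Rz0.
G2: fails — R10 but no z with R1z and Rz0.
G3: holds.
G4: fails — R23 but no z with R2z and Rz3.
Valid on: G3.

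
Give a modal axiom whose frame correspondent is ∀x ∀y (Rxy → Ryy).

A defining formula is □(□s → s) (the T□ axiom).
Suppose □(□s→s) is valid. Take Rxy and set V(s)={w : Ryw}. Then at y, □s holds; since □(□s→s) at x, □s→s at y, so s at y, i.e. Ryy.

□(□s → s)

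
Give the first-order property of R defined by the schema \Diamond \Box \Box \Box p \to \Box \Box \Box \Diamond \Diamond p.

\forall x \forall y \forall z ((xRy \wedge x R^3 z) \to \exists w (y R^3 w \wedge z R^2 w))

This is a Sahlqvist (Geach-type) schema ◇^1□^3p → □^3◇^2p.
First-order correspondent: \forall x \forall y \forall z ((xRy \wedge x R^3 z) \to \exists w (y R^3 w \wedge z R^2 w)).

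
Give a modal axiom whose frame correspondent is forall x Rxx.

This is reflexivity; the standard corresponding axiom is T: □r → r.
Suppose □r→r is valid. At any x set V(r)={w : Rxw}. Then □r holds at x, so r holds at x, i.e. Rxx.

□r → r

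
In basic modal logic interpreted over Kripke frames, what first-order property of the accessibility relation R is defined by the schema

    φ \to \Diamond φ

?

reflexivity: \forall x Rxx

This is a form of the T axiom.
It corresponds to reflexivity: \forall x Rxx.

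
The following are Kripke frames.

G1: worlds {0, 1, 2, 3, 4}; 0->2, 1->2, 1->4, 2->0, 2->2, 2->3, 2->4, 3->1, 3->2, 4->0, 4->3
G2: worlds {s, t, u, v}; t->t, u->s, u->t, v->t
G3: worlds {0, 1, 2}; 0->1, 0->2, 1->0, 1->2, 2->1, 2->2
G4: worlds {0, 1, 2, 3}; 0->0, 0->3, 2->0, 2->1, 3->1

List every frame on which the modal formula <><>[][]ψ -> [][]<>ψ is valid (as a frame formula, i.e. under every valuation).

The schema corresponds to a generalized confluence (Geach) condition: forall x forall y forall z ((x R^2 y & x R^2 z) -> exists w (y R^2 w & zRw)).
G1: fails — 0R²4, 0R²4 but no w with 4R²w and 4Rw.
G2: ✓.
G3: ✓.
G4: fails — 0R²0, 0R²1 but no w with 0R²w and 1Rw.

G2, G3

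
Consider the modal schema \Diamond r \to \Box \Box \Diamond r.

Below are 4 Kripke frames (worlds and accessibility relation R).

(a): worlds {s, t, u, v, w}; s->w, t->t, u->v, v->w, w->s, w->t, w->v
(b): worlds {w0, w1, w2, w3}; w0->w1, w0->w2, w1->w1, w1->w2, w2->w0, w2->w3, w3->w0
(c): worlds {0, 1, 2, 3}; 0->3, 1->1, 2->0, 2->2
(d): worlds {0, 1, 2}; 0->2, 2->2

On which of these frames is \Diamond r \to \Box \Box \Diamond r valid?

The schema corresponds to a generalized confluence (Geach) condition: \forall x \forall y \forall z ((xRy \wedge x R^2 z) \to \exists w (y = w \wedge zRw)).
(a): fails — sRw, sR²t but no w* with w=w* and tRw*.
(b): fails — w0Rw1, w0R²w2 but no w with w1=w and w2Rw.
(c): fails — 2R0, 2R²0 but no w with 0=w and 0Rw.
(d): condition met.
Valid on: (d).

(d)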